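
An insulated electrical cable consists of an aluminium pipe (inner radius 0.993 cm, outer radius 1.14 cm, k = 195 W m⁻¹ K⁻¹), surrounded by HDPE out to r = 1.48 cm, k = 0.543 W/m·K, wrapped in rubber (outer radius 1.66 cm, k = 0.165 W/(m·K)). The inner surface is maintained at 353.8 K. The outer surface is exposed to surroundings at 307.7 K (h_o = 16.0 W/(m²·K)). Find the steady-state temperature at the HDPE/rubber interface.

T = 349.3 K

Series thermal resistances, inner to outer:
  R'_aluminium = ln(0.0114/0.00993)/(2πk) = 0.1381/(2π·195) = 1.127×10^-4 m·K/W
  R'_HDPE = ln(0.0148/0.0114)/(2πk) = 0.2610/(2π·0.543) = 0.07650 m·K/W
  R'_rubber = ln(0.0166/0.0148)/(2πk) = 0.1148/(2π·0.165) = 0.1107 m·K/W
  R'_conv,out = 1/(2πr h) = 1/(2π·0.0166·16.0) = 0.5992 m·K/W
ΣR = 1.127×10^-4 + 0.07650 + 0.1107 + 0.5992 = 0.7865 m·K/W
Q' = ΔT/ΣR = (353.8 K − 307.7 K)/0.7865 = 58.61 W/m
From the inner boundary to the HDPE/rubber interface, ΣR_partial = 0.07661 m·K/W.
T_interface = T_in − Q'·ΣR_partial = 353.8 K − (58.61)(0.07661) = 349.3 K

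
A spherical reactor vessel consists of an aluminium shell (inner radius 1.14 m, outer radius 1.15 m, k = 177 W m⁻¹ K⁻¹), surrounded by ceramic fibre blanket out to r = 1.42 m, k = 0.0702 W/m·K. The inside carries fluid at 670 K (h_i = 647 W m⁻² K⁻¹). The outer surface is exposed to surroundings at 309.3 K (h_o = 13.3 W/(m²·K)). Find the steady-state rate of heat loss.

Q = 1890 W

Treat each layer as a resistance in series:
  R_conv,in = 1/(4πr²h) = 1/(4π·1.14²·647) = 9.464×10^-5 K/W
  R_aluminium = (1/1.14 − 1/1.15)/(4πk) = 0.007628/(4π·177) = 3.429×10^-6 K/W
  R_ceramic fibre blanket = (1/1.15 − 1/1.42)/(4πk) = 0.1653/(4π·0.0702) = 0.1874 K/W
  R_conv,out = 1/(4πr²h) = 1/(4π·1.42²·13.3) = 0.002967 K/W
ΣR = 9.464×10^-5 + 3.429×10^-6 + 0.1874 + 0.002967 = 0.1905 K/W
Q = ΔT/ΣR = (670 K − 309.3 K)/0.1905 = 1890 W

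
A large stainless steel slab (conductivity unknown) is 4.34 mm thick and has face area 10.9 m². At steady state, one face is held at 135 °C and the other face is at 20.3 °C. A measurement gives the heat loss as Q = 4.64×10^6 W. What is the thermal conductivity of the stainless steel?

k = 16.1 W/m·K

ΣR = ΔT/Q = |135 − 20.3|/4.64×10^6 = 2.472×10^-5 K/W
L/(kA) = 2.472×10^-5 ⇒ k = 0.00434/(2.472×10^-5·10.9) = 16.1 W/m·K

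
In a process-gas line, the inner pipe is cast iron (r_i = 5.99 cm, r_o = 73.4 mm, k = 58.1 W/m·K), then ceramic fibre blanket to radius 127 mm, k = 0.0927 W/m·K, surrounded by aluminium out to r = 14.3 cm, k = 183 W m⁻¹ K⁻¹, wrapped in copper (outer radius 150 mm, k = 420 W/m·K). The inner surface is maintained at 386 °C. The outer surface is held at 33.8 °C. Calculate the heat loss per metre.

Q' = 374 W/m

Series thermal resistances, inner to outer:
  R'_cast iron = ln(0.0734/0.0599)/(2πk) = 0.2032/(2π·58.1) = 5.568×10^-4 m·K/W
  R'_ceramic fibre blanket = ln(0.127/0.0734)/(2πk) = 0.5483/(2π·0.0927) = 0.9413 m·K/W
  R'_aluminium = ln(0.143/0.127)/(2πk) = 0.1187/(2π·183) = 1.032×10^-4 m·K/W
  R'_copper = ln(0.150/0.143)/(2πk) = 0.04779/(2π·420) = 1.811×10^-5 m·K/W
ΣR = 5.568×10^-4 + 0.9413 + 1.032×10^-4 + 1.811×10^-5 = 0.9420 m·K/W
Q' = ΔT/ΣR = (386 °C − 33.8 °C)/0.9420 = 374 W/m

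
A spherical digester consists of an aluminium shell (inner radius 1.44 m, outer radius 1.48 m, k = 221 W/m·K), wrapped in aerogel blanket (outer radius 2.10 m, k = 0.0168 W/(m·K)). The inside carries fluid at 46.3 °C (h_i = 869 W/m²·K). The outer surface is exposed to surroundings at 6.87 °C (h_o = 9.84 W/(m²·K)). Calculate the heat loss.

Q = 41.6 W

Treat each layer as a resistance in series:
  R_conv,in = 1/(4πr²h) = 1/(4π·1.44²·869) = 4.416×10^-5 K/W
  R_aluminium = (1/1.44 − 1/1.48)/(4πk) = 0.01877/(4π·221) = 6.758×10^-6 K/W
  R_aerogel blanket = (1/1.48 − 1/2.10)/(4πk) = 0.1995/(4π·0.0168) = 0.9449 K/W
  R_conv,out = 1/(4πr²h) = 1/(4π·2.10²·9.84) = 0.001834 K/W
ΣR = 4.416×10^-5 + 6.758×10^-6 + 0.9449 + 0.001834 = 0.9468 K/W
Q = ΔT/ΣR = (46.3 °C − 6.87 °C)/0.9468 = 41.6 W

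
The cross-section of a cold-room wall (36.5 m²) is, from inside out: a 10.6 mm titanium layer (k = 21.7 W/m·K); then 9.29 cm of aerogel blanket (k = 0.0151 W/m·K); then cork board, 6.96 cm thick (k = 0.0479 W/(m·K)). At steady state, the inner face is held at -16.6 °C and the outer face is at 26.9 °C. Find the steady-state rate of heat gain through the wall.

Q = 209 W

Treat each layer as a resistance in series:
  R_titanium = L/(kA) = 0.0106/(21.7·36.5) = 1.338×10^-5 K/W
  R_aerogel blanket = L/(kA) = 0.0929/(0.0151·36.5) = 0.1686 K/W
  R_cork board = L/(kA) = 0.0696/(0.0479·36.5) = 0.03981 K/W
ΣR = 1.338×10^-5 + 0.1686 + 0.03981 = 0.2084 K/W
Q = ΔT/ΣR = (-16.6 °C − 26.9 °C)/0.2084 = -209 W
(Negative Q ⇒ heat flows inward; heat gain = 209 W.)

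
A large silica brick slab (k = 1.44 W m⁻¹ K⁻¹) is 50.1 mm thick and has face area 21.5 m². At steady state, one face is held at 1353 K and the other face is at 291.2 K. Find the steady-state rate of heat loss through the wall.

Q = 6.56×10^5 W

Q = kA·ΔT/L = 1.44 × 21.5 × |1353 K − 291.2 K| / 0.0501 = 6.56×10^5 W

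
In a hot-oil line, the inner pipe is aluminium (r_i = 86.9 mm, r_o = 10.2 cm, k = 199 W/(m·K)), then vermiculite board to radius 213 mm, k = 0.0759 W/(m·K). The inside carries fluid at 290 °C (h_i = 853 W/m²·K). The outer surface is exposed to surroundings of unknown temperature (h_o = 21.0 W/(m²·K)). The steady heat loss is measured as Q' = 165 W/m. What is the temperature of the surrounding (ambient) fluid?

T_out = 29.0 °C

Sum the resistances:
  R'_conv,in = 1/(2πr h) = 1/(2π·0.0869·853) = 0.002147 m·K/W
  R'_aluminium = ln(0.102/0.0869)/(2πk) = 0.1602/(2π·199) = 1.281×10^-4 m·K/W
  R'_vermiculite board = ln(0.213/0.102)/(2πk) = 0.7363/(2π·0.0759) = 1.544 m·K/W
  R'_conv,out = 1/(2πr h) = 1/(2π·0.213·21.0) = 0.03558 m·K/W
ΣR = 1.582 m·K/W
ΔT = Q'·ΣR = 165 × 1.582 = 261.0 K
Heat flows outward, so T_out = T_in − ΔT = 290 − 261.0 = 29.0 °C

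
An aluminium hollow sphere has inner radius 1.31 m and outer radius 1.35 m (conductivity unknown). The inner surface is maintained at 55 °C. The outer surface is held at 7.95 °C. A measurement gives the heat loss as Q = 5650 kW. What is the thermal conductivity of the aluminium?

ΣR = ΔT/Q = |55 − 7.95|/5.65×10^6 = 8.327×10^-6 K/W
(1/r₁−1/r₂)/(4πk) = 8.327×10^-6 ⇒ k = 0.02262/(4π·8.327×10^-6) = 216 W/m·K

k = 216 W/m·K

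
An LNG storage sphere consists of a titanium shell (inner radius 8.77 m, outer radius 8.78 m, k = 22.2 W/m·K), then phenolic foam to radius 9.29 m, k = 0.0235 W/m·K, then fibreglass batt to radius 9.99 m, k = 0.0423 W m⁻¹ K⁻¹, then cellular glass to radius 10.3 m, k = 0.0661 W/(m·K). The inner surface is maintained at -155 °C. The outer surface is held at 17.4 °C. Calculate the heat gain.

Q = 4.42 kW

Resistance network (inner→outer):
  R_titanium = (1/8.77 − 1/8.78)/(4πk) = 1.299×10^-4/(4π·22.2) = 4.655×10^-7 K/W
  R_phenolic foam = (1/8.78 − 1/9.29)/(4πk) = 0.006253/(4π·0.0235) = 0.02117 K/W
  R_fibreglass batt = (1/9.29 − 1/9.99)/(4πk) = 0.007543/(4π·0.0423) = 0.01419 K/W
  R_cellular glass = (1/9.99 − 1/10.3)/(4πk) = 0.003013/(4π·0.0661) = 0.003627 K/W
ΣR = 4.655×10^-7 + 0.02117 + 0.01419 + 0.003627 = 0.03899 K/W
Q = ΔT/ΣR = (-155 °C − 17.4 °C)/0.03899 = -4420 W
(Negative Q ⇒ heat flows inward; heat gain = 4420 W.)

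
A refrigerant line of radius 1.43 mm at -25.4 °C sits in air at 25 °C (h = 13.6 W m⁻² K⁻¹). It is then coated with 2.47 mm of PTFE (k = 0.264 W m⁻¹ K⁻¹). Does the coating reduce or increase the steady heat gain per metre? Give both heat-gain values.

Critical radius for a cylinder: r_cr = k/h = 0.0194 m = 1.94 cm.
Outer radius after coating: r₂ = 0.00143 + 0.00247 = 0.00390 m.
Since r₁ < r_cr and r₂ ≤ r_cr, the coating moves toward the maximum at r_cr — heat gain rises.
Bare: R = 1/(2πr₁h) = 8.184 m·K/W; Q = 50.4/8.184 = 6.16 W/m.
Coated: R = R_cond + R_conv = 3.606 m·K/W; Q = 50.4/3.606 = 14.0 W/m.

increases: 6.16 → 14.0 W/m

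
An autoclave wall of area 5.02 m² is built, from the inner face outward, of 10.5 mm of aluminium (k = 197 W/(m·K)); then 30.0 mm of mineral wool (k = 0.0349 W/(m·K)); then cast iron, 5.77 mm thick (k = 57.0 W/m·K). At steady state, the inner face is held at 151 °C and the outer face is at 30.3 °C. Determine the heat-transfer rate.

Q = 705 W

Resistance network (inner→outer):
  R_aluminium = L/(kA) = 0.0105/(197·5.02) = 1.062×10^-5 K/W
  R_mineral wool = L/(kA) = 0.0300/(0.0349·5.02) = 0.1712 K/W
  R_cast iron = L/(kA) = 0.00577/(57.0·5.02) = 2.016×10^-5 K/W
ΣR = 1.062×10^-5 + 0.1712 + 2.016×10^-5 = 0.1712 K/W
Q = ΔT/ΣR = (151 °C − 30.3 °C)/0.1712 = 705 W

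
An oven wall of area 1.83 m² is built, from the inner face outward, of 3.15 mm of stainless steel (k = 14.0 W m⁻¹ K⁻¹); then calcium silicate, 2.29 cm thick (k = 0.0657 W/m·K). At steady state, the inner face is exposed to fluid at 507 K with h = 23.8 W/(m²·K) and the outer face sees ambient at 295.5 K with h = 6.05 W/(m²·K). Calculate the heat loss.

Resistance network (inner→outer):
  R_conv,in = 1/(hA) = 1/(23.8·1.83) = 0.02296 K/W
  R_stainless steel = L/(kA) = 0.00315/(14.0·1.83) = 1.230×10^-4 K/W
  R_calcium silicate = L/(kA) = 0.0229/(0.0657·1.83) = 0.1905 K/W
  R_conv,out = 1/(hA) = 1/(6.05·1.83) = 0.09032 K/W
ΣR = 0.02296 + 1.230×10^-4 + 0.1905 + 0.09032 = 0.3039 K/W
Q = ΔT/ΣR = (507 K − 295.5 K)/0.3039 = 696 W

Q = 696 W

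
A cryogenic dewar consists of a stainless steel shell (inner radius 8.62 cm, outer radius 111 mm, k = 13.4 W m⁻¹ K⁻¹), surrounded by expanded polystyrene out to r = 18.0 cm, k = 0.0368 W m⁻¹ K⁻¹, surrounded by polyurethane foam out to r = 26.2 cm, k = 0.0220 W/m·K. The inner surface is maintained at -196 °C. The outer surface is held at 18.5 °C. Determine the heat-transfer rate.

Q = 15.6 W

Series thermal resistances, inner to outer:
  R_stainless steel = (1/0.0862 − 1/0.111)/(4πk) = 2.592/(4π·13.4) = 0.01539 K/W
  R_expanded polystyrene = (1/0.111 − 1/0.180)/(4πk) = 3.453/(4π·0.0368) = 7.468 K/W
  R_polyurethane foam = (1/0.180 − 1/0.262)/(4πk) = 1.739/(4π·0.0220) = 6.289 K/W
ΣR = 0.01539 + 7.468 + 6.289 = 13.77 K/W
Q = ΔT/ΣR = (-196 °C − 18.5 °C)/13.77 = -15.6 W
(Negative Q ⇒ heat flows inward; heat gain = 15.6 W.)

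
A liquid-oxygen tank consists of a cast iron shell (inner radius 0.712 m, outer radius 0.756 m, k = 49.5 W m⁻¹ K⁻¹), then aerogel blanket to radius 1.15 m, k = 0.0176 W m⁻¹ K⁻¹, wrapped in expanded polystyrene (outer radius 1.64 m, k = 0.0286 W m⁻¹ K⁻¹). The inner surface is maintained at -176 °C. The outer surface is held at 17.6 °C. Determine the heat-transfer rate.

Treat each layer as a resistance in series:
  R_cast iron = (1/0.712 − 1/0.756)/(4πk) = 0.08174/(4π·49.5) = 1.314×10^-4 K/W
  R_aerogel blanket = (1/0.756 − 1/1.15)/(4πk) = 0.4532/(4π·0.0176) = 2.049 K/W
  R_expanded polystyrene = (1/1.15 − 1/1.64)/(4πk) = 0.2598/(4π·0.0286) = 0.7229 K/W
ΣR = 1.314×10^-4 + 2.049 + 0.7229 = 2.772 K/W
Q = ΔT/ΣR = (-176 °C − 17.6 °C)/2.772 = -69.8 W
(Negative Q ⇒ heat flows inward; heat gain = 69.8 W.)

Q = 69.8 W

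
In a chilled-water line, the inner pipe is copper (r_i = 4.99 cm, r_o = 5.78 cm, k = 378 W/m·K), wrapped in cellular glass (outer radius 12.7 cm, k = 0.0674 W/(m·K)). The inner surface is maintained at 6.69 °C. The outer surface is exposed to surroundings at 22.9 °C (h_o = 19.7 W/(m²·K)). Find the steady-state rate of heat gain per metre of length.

Resistance network (inner→outer):
  R'_copper = ln(0.0578/0.0499)/(2πk) = 0.1470/(2π·378) = 6.188×10^-5 m·K/W
  R'_cellular glass = ln(0.127/0.0578)/(2πk) = 0.7872/(2π·0.0674) = 1.859 m·K/W
  R'_conv,out = 1/(2πr h) = 1/(2π·0.127·19.7) = 0.06361 m·K/W
ΣR = 6.188×10^-5 + 1.859 + 0.06361 = 1.923 m·K/W
Q' = ΔT/ΣR = (6.69 °C − 22.9 °C)/1.923 = -8.43 W/m
(Negative Q' ⇒ heat flows inward; heat gain = 8.43 W/m.)

Q' = 8.43 W/m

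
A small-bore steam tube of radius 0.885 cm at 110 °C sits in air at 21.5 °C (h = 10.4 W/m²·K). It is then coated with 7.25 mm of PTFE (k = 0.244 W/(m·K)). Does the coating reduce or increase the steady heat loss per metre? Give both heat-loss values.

Critical radius for a cylinder: r_cr = k/h = 0.0235 m = 2.35 cm.
Outer radius after coating: r₂ = 0.00885 + 0.00725 = 0.01610 m.
Since r₁ < r_cr and r₂ ≤ r_cr, the coating moves toward the maximum at r_cr — heat loss rises.
Bare: R = 1/(2πr₁h) = 1.729 m·K/W; Q = 88.5/1.729 = 51.2 W/m.
Coated: R = R_cond + R_conv = 1.341 m·K/W; Q = 88.5/1.341 = 66.0 W/m.

increases: 51.2 → 66.0 W/m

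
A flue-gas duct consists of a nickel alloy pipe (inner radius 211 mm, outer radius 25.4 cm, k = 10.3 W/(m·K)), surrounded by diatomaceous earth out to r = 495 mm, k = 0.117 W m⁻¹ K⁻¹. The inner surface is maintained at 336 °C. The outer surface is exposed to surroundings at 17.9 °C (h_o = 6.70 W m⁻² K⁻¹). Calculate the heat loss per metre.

Q' = 332 W/m

Resistance network (inner→outer):
  R'_nickel alloy = ln(0.254/0.211)/(2πk) = 0.1855/(2π·10.3) = 0.002866 m·K/W
  R'_diatomaceous earth = ln(0.495/0.254)/(2πk) = 0.6672/(2π·0.117) = 0.9076 m·K/W
  R'_conv,out = 1/(2πr h) = 1/(2π·0.495·6.70) = 0.04799 m·K/W
ΣR = 0.002866 + 0.9076 + 0.04799 = 0.9585 m·K/W
Q' = ΔT/ΣR = (336 °C − 17.9 °C)/0.9585 = 332 W/m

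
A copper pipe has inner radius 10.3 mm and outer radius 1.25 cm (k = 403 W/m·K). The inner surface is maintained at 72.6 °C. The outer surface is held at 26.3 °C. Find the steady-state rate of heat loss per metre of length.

Q' = 606 kW/m

Q' = 2πk·ΔT/ln(r₂/r₁) = 2π × 403 × 46.3 / ln(0.0125/0.0103) = 6.06×10^5 W/m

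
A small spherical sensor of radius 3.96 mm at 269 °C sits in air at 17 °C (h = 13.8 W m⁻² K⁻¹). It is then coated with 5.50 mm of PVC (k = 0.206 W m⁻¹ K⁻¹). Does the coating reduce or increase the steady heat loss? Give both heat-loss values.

increases: 0.685 → 2.08 W

Critical radius for a sphere: r_cr = 2k/h = 0.0299 m = 2.99 cm.
Outer radius after coating: r₂ = 0.00396 + 0.00550 = 0.00946 m.
Since r₁ < r_cr and r₂ ≤ r_cr, the coating moves toward the maximum at r_cr — heat loss rises.
Bare: R = 1/(4πr₁²h) = 367.7 K/W; Q = 252/367.7 = 0.685 W.
Coated: R = R_cond + R_conv = 121.2 K/W; Q = 252/121.2 = 2.08 W.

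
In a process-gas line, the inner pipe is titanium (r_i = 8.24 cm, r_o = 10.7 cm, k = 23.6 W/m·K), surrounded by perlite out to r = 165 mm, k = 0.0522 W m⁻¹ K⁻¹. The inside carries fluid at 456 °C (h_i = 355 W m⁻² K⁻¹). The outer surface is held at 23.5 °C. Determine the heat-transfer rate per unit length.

Series thermal resistances, inner to outer:
  R'_conv,in = 1/(2πr h) = 1/(2π·0.0824·355) = 0.005441 m·K/W
  R'_titanium = ln(0.107/0.0824)/(2πk) = 0.2612/(2π·23.6) = 0.001762 m·K/W
  R'_perlite = ln(0.165/0.107)/(2πk) = 0.4331/(2π·0.0522) = 1.321 m·K/W
ΣR = 0.005441 + 0.001762 + 1.321 = 1.328 m·K/W
Q' = ΔT/ΣR = (456 °C − 23.5 °C)/1.328 = 326 W/m

Q' = 326 W/m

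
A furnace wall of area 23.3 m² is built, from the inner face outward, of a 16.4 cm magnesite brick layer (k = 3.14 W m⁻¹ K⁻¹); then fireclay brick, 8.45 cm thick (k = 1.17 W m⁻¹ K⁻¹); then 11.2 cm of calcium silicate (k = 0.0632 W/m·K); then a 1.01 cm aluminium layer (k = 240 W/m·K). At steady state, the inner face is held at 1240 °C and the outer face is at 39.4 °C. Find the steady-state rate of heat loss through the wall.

Q = 14.7 kW

Series thermal resistances, inner to outer:
  R_magnesite brick = L/(kA) = 0.164/(3.14·23.3) = 0.002242 K/W
  R_fireclay brick = L/(kA) = 0.0845/(1.17·23.3) = 0.003100 K/W
  R_calcium silicate = L/(kA) = 0.112/(0.0632·23.3) = 0.07606 K/W
  R_aluminium = L/(kA) = 0.0101/(240·23.3) = 1.806×10^-6 K/W
ΣR = 0.002242 + 0.003100 + 0.07606 + 1.806×10^-6 = 0.08140 K/W
Q = ΔT/ΣR = (1240 °C − 39.4 °C)/0.08140 = 14700 W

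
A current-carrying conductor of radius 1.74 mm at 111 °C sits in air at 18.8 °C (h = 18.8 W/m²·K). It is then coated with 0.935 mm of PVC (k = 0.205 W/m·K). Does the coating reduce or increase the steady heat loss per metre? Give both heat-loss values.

increases: 19.0 → 26.4 W/m

Critical radius for a cylinder: r_cr = k/h = 0.0109 m = 1.09 cm.
Outer radius after coating: r₂ = 0.00174 + 9.35×10^-4 = 0.002675 m.
Since r₁ < r_cr and r₂ ≤ r_cr, the coating moves toward the maximum at r_cr — heat loss rises.
Bare: R = 1/(2πr₁h) = 4.865 m·K/W; Q = 92.2/4.865 = 19.0 W/m.
Coated: R = R_cond + R_conv = 3.499 m·K/W; Q = 92.2/3.499 = 26.4 W/m.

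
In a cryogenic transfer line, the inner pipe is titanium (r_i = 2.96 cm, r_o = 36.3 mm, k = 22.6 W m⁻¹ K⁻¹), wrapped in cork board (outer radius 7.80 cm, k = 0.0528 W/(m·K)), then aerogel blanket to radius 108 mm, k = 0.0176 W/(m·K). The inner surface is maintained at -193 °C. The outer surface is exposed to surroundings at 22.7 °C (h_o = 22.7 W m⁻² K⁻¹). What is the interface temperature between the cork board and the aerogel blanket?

Series thermal resistances, inner to outer:
  R'_titanium = ln(0.0363/0.0296)/(2πk) = 0.2040/(2π·22.6) = 0.001437 m·K/W
  R'_cork board = ln(0.0780/0.0363)/(2πk) = 0.7649/(2π·0.0528) = 2.306 m·K/W
  R'_aerogel blanket = ln(0.108/0.0780)/(2πk) = 0.3254/(2π·0.0176) = 2.943 m·K/W
  R'_conv,out = 1/(2πr h) = 1/(2π·0.108·22.7) = 0.06492 m·K/W
ΣR = 0.001437 + 2.306 + 2.943 + 0.06492 = 5.315 m·K/W
Q' = ΔT/ΣR = (-193 °C − 22.7 °C)/5.315 = -40.58 W/m
From the inner boundary to the cork board/aerogel blanket interface, ΣR_partial = 2.307 m·K/W.
T_interface = T_in − Q'·ΣR_partial = -193 °C − (-40.58)(2.307) = -99.4 °C

T = -99.4 °C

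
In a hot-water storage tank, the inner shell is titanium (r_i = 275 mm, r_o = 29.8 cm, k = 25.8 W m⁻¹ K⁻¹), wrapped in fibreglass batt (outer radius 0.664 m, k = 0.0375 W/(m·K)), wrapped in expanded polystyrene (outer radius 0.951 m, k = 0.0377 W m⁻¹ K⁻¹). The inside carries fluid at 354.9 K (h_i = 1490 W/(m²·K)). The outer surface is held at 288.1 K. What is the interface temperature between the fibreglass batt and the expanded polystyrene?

Series thermal resistances, inner to outer:
  R_conv,in = 1/(4πr²h) = 1/(4π·0.275²·1490) = 7.062×10^-4 K/W
  R_titanium = (1/0.275 − 1/0.298)/(4πk) = 0.2807/(4π·25.8) = 8.657×10^-4 K/W
  R_fibreglass batt = (1/0.298 − 1/0.664)/(4πk) = 1.850/(4π·0.0375) = 3.925 K/W
  R_expanded polystyrene = (1/0.664 − 1/0.951)/(4πk) = 0.4545/(4π·0.0377) = 0.9594 K/W
ΣR = 7.062×10^-4 + 8.657×10^-4 + 3.925 + 0.9594 = 4.886 K/W
Q = ΔT/ΣR = (354.9 K − 288.1 K)/4.886 = 13.67 W
From the inner boundary to the fibreglass batt/expanded polystyrene interface, ΣR_partial = 3.927 K/W.
T_interface = T_in − Q·ΣR_partial = 354.9 K − (13.67)(3.927) = 301.2 K

T = 301.2 K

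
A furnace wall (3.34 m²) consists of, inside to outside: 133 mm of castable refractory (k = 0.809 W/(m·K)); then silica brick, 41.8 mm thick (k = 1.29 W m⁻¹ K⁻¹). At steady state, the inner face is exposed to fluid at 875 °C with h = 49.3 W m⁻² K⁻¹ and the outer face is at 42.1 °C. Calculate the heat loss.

Resistance network (inner→outer):
  R_conv,in = 1/(hA) = 1/(49.3·3.34) = 0.006073 K/W
  R_castable refractory = L/(kA) = 0.133/(0.809·3.34) = 0.04922 K/W
  R_silica brick = L/(kA) = 0.0418/(1.29·3.34) = 0.009702 K/W
ΣR = 0.006073 + 0.04922 + 0.009702 = 0.06499 K/W
Q = ΔT/ΣR = (875 °C − 42.1 °C)/0.06499 = 12800 W

Q = 12800 W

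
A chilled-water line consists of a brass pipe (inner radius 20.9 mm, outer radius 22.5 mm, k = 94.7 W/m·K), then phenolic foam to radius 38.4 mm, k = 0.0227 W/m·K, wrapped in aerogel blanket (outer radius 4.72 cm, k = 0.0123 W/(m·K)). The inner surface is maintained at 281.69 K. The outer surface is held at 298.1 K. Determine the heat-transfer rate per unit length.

Q' = 2.56 W/m

Series thermal resistances, inner to outer:
  R'_brass = ln(0.0225/0.0209)/(2πk) = 0.07377/(2π·94.7) = 1.240×10^-4 m·K/W
  R'_phenolic foam = ln(0.0384/0.0225)/(2πk) = 0.5345/(2π·0.0227) = 3.748 m·K/W
  R'_aerogel blanket = ln(0.0472/0.0384)/(2πk) = 0.2063/(2π·0.0123) = 2.670 m·K/W
ΣR = 1.240×10^-4 + 3.748 + 2.670 = 6.418 m·K/W
Q' = ΔT/ΣR = (281.69 K − 298.1 K)/6.418 = -2.56 W/m
(Negative Q' ⇒ heat flows inward; heat gain = 2.56 W/m.)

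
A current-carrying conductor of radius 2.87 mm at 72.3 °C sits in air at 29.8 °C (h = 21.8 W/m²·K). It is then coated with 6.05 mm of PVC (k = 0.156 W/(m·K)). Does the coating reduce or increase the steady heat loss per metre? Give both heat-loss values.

Critical radius for a cylinder: r_cr = k/h = 0.00716 m = 0.716 cm.
Outer radius after coating: r₂ = 0.00287 + 0.00605 = 0.00892 m.
r₁ < r_cr < r₂: heat loss rises to a maximum at r_cr then falls. Whether the coating helps depends on whether Q(r₂) has dropped back below Q(r₁).
Bare: R = 1/(2πr₁h) = 2.544 m·K/W; Q = 42.5/2.544 = 16.7 W/m.
Coated: R = R_cond + R_conv = 1.975 m·K/W; Q = 42.5/1.975 = 21.5 W/m.

increases: 16.7 → 21.5 W/m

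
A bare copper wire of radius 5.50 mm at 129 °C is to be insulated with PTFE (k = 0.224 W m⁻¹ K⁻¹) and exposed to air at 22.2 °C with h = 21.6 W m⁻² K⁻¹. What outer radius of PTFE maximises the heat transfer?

For a cylinder, r_cr = k_ins/h = 0.224/21.6 = 0.0104 m = 1.04 cm

r_cr = 1.04 cm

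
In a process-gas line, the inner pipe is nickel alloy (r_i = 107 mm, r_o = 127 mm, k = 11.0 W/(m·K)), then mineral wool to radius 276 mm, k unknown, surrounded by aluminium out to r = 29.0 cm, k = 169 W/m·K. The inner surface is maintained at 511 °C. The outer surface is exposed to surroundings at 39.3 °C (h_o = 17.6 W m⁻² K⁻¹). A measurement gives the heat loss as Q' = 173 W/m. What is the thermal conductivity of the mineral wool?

k = 0.0459 W/m·K

ΣR = ΔT/Q' = |511 − 39.3|/173 = 2.727 m·K/W
Known resistances:
  R'_nickel alloy = ln(0.127/0.107)/(2πk) = 0.1714/(2π·11.0) = 0.002479 m·K/W
  R'_aluminium = ln(0.290/0.276)/(2πk) = 0.04948/(2π·169) = 4.660×10^-5 m·K/W
  R'_conv,out = 1/(2πr h) = 1/(2π·0.290·17.6) = 0.03118 m·K/W
R_mineral wool = ΣR − ΣR_known = 2.727 − 0.03371 = 2.693 m·K/W
ln(r₂/r₁)/(2πk) = 2.693 ⇒ k = 0.7762/(2π·2.693) = 0.0459 W/m·K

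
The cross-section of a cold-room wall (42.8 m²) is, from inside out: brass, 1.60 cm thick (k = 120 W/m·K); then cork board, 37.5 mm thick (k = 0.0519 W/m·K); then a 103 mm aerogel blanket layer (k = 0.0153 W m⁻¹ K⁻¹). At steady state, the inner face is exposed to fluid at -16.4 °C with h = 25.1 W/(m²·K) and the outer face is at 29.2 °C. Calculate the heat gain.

Series thermal resistances, inner to outer:
  R_conv,in = 1/(hA) = 1/(25.1·42.8) = 9.309×10^-4 K/W
  R_brass = L/(kA) = 0.0160/(120·42.8) = 3.115×10^-6 K/W
  R_cork board = L/(kA) = 0.0375/(0.0519·42.8) = 0.01688 K/W
  R_aerogel blanket = L/(kA) = 0.103/(0.0153·42.8) = 0.1573 K/W
ΣR = 9.309×10^-4 + 3.115×10^-6 + 0.01688 + 0.1573 = 0.1751 K/W
Q = ΔT/ΣR = (-16.4 °C − 29.2 °C)/0.1751 = -260 W
(Negative Q ⇒ heat flows inward; heat gain = 260 W.)

Q = 260 W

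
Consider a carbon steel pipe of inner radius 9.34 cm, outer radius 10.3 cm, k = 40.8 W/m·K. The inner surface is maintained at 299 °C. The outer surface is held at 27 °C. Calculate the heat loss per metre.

Q' = 7.13×10^5 W/m

Q' = 2πk·ΔT/ln(r₂/r₁) = 2π × 40.8 × 272 / ln(0.103/0.0934) = 7.13×10^5 W/m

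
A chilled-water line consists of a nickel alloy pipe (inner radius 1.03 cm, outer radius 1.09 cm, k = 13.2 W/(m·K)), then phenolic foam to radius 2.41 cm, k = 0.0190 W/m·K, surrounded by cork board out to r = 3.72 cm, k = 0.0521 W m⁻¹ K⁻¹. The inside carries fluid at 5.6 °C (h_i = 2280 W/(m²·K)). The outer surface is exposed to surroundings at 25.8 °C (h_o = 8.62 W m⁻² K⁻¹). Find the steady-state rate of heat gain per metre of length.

Treat each layer as a resistance in series:
  R'_conv,in = 1/(2πr h) = 1/(2π·0.0103·2280) = 0.006777 m·K/W
  R'_nickel alloy = ln(0.0109/0.0103)/(2πk) = 0.05662/(2π·13.2) = 6.827×10^-4 m·K/W
  R'_phenolic foam = ln(0.0241/0.0109)/(2πk) = 0.7934/(2π·0.0190) = 6.646 m·K/W
  R'_cork board = ln(0.0372/0.0241)/(2πk) = 0.4341/(2π·0.0521) = 1.326 m·K/W
  R'_conv,out = 1/(2πr h) = 1/(2π·0.0372·8.62) = 0.4963 m·K/W
ΣR = 0.006777 + 6.827×10^-4 + 6.646 + 1.326 + 0.4963 = 8.476 m·K/W
Q' = ΔT/ΣR = (5.6 °C − 25.8 °C)/8.476 = -2.38 W/m
(Negative Q' ⇒ heat flows inward; heat gain = 2.38 W/m.)

Q' = 2.38 W/m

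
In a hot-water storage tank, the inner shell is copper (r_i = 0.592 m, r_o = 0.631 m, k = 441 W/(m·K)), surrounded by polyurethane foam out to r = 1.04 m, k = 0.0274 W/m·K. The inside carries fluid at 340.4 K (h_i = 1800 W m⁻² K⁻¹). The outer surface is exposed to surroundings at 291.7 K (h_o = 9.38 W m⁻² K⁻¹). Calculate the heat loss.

Treat each layer as a resistance in series:
  R_conv,in = 1/(4πr²h) = 1/(4π·0.592²·1800) = 1.261×10^-4 K/W
  R_copper = (1/0.592 − 1/0.631)/(4πk) = 0.1044/(4π·441) = 1.884×10^-5 K/W
  R_polyurethane foam = (1/0.631 − 1/1.04)/(4πk) = 0.6232/(4π·0.0274) = 1.810 K/W
  R_conv,out = 1/(4πr²h) = 1/(4π·1.04²·9.38) = 0.007844 K/W
ΣR = 1.261×10^-4 + 1.884×10^-5 + 1.810 + 0.007844 = 1.818 K/W
Q = ΔT/ΣR = (340.4 K − 291.7 K)/1.818 = 26.8 W

Q = 26.8 W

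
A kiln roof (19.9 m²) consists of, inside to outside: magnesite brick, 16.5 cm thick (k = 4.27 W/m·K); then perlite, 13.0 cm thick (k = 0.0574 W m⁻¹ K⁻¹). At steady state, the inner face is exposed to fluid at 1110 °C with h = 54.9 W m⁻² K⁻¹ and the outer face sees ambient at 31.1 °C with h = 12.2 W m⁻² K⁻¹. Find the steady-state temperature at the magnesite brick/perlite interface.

Treat each layer as a resistance in series:
  R_conv,in = 1/(hA) = 1/(54.9·19.9) = 9.153×10^-4 K/W
  R_magnesite brick = L/(kA) = 0.165/(4.27·19.9) = 0.001942 K/W
  R_perlite = L/(kA) = 0.130/(0.0574·19.9) = 0.1138 K/W
  R_conv,out = 1/(hA) = 1/(12.2·19.9) = 0.004119 K/W
ΣR = 9.153×10^-4 + 0.001942 + 0.1138 + 0.004119 = 0.1208 K/W
Q = ΔT/ΣR = (1110 °C − 31.1 °C)/0.1208 = 8931 W
From the inner boundary to the magnesite brick/perlite interface, ΣR_partial = 0.002857 K/W.
T_interface = T_in − Q·ΣR_partial = 1110 °C − (8931)(0.002857) = 1084 °C

T = 1084 °C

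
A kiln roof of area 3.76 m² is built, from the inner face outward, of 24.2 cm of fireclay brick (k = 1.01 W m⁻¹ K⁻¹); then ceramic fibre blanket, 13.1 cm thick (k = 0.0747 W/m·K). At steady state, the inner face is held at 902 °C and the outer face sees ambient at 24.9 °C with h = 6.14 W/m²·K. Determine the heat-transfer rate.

Q = 1530 W

Treat each layer as a resistance in series:
  R_fireclay brick = L/(kA) = 0.242/(1.01·3.76) = 0.06372 K/W
  R_ceramic fibre blanket = L/(kA) = 0.131/(0.0747·3.76) = 0.4664 K/W
  R_conv,out = 1/(hA) = 1/(6.14·3.76) = 0.04332 K/W
ΣR = 0.06372 + 0.4664 + 0.04332 = 0.5734 K/W
Q = ΔT/ΣR = (902 °C − 24.9 °C)/0.5734 = 1530 W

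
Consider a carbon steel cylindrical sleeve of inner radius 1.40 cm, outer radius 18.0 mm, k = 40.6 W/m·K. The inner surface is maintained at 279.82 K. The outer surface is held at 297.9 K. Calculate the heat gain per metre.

Q' = 2πk·ΔT/ln(r₂/r₁) = 2π × 40.6 × 18.08 / ln(0.0180/0.0140) = 18400 W/m

Q' = 18400 W/m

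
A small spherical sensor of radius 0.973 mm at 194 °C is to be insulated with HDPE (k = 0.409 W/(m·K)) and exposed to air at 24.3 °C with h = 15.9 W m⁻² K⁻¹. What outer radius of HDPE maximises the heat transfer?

r_cr = 5.14 cm

For a sphere, r_cr = 2k_ins/h = 2·0.409/15.9 = 0.0514 m = 5.14 cm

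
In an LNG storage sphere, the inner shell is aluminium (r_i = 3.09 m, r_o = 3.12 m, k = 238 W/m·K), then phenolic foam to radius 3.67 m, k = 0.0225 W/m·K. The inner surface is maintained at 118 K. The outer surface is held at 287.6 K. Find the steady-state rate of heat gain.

Resistance network (inner→outer):
  R_aluminium = (1/3.09 − 1/3.12)/(4πk) = 0.003112/(4π·238) = 1.040×10^-6 K/W
  R_phenolic foam = (1/3.12 − 1/3.67)/(4πk) = 0.04803/(4π·0.0225) = 0.1699 K/W
ΣR = 1.040×10^-6 + 0.1699 = 0.1699 K/W
Q = ΔT/ΣR = (118 K − 287.6 K)/0.1699 = -998 W
(Negative Q ⇒ heat flows inward; heat gain = 998 W.)

Q = 998 W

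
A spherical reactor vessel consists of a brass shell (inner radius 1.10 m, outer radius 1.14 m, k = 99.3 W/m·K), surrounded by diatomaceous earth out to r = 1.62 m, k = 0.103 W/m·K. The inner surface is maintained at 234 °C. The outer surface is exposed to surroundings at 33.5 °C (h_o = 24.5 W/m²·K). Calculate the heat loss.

Q = 992 W

Resistance network (inner→outer):
  R_brass = (1/1.10 − 1/1.14)/(4πk) = 0.03190/(4π·99.3) = 2.556×10^-5 K/W
  R_diatomaceous earth = (1/1.14 − 1/1.62)/(4πk) = 0.2599/(4π·0.103) = 0.2008 K/W
  R_conv,out = 1/(4πr²h) = 1/(4π·1.62²·24.5) = 0.001238 K/W
ΣR = 2.556×10^-5 + 0.2008 + 0.001238 = 0.2021 K/W
Q = ΔT/ΣR = (234 °C − 33.5 °C)/0.2021 = 992 W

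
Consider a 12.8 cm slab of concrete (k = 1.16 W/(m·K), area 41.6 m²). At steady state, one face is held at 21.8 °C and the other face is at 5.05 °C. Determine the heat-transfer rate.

Q = kA·ΔT/L = 1.16 × 41.6 × |21.8 °C − 5.05 °C| / 0.128 = 6310 W

Q = 6.31 kW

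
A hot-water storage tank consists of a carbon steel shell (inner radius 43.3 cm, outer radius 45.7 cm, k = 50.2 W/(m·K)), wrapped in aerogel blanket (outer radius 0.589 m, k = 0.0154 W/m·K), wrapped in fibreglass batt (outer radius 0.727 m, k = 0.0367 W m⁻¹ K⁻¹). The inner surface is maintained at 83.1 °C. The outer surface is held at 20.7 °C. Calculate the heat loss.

Treat each layer as a resistance in series:
  R_carbon steel = (1/0.433 − 1/0.457)/(4πk) = 0.1213/(4π·50.2) = 1.923×10^-4 K/W
  R_aerogel blanket = (1/0.457 − 1/0.589)/(4πk) = 0.4904/(4π·0.0154) = 2.534 K/W
  R_fibreglass batt = (1/0.589 − 1/0.727)/(4πk) = 0.3223/(4π·0.0367) = 0.6988 K/W
ΣR = 1.923×10^-4 + 2.534 + 0.6988 = 3.233 K/W
Q = ΔT/ΣR = (83.1 °C − 20.7 °C)/3.233 = 19.3 W

Q = 19.3 W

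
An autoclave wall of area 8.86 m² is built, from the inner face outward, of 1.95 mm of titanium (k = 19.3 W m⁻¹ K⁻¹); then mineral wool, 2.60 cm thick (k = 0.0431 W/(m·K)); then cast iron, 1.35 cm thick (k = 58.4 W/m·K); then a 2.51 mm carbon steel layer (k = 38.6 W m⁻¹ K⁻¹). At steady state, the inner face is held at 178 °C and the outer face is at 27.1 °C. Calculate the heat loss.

Treat each layer as a resistance in series:
  R_titanium = L/(kA) = 0.00195/(19.3·8.86) = 1.140×10^-5 K/W
  R_mineral wool = L/(kA) = 0.0260/(0.0431·8.86) = 0.06809 K/W
  R_cast iron = L/(kA) = 0.0135/(58.4·8.86) = 2.609×10^-5 K/W
  R_carbon steel = L/(kA) = 0.00251/(38.6·8.86) = 7.339×10^-6 K/W
ΣR = 1.140×10^-5 + 0.06809 + 2.609×10^-5 + 7.339×10^-6 = 0.06813 K/W
Q = ΔT/ΣR = (178 °C − 27.1 °C)/0.06813 = 2210 W

Q = 2210 W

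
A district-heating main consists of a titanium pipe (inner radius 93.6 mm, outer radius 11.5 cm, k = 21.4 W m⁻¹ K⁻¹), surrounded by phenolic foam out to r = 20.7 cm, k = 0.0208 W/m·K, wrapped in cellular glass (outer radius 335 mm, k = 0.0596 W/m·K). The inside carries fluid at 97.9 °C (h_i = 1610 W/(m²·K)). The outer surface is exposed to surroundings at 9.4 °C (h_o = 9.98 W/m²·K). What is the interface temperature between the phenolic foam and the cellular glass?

T = 29.6 °C

Resistance network (inner→outer):
  R'_conv,in = 1/(2πr h) = 1/(2π·0.0936·1610) = 0.001056 m·K/W
  R'_titanium = ln(0.115/0.0936)/(2πk) = 0.2059/(2π·21.4) = 0.001531 m·K/W
  R'_phenolic foam = ln(0.207/0.115)/(2πk) = 0.5878/(2π·0.0208) = 4.498 m·K/W
  R'_cellular glass = ln(0.335/0.207)/(2πk) = 0.4814/(2π·0.0596) = 1.286 m·K/W
  R'_conv,out = 1/(2πr h) = 1/(2π·0.335·9.98) = 0.04760 m·K/W
ΣR = 0.001056 + 0.001531 + 4.498 + 1.286 + 0.04760 = 5.834 m·K/W
Q' = ΔT/ΣR = (97.9 °C − 9.4 °C)/5.834 = 15.17 W/m
From the inner boundary to the phenolic foam/cellular glass interface, ΣR_partial = 4.501 m·K/W.
T_interface = T_in − Q'·ΣR_partial = 97.9 °C − (15.17)(4.501) = 29.6 °C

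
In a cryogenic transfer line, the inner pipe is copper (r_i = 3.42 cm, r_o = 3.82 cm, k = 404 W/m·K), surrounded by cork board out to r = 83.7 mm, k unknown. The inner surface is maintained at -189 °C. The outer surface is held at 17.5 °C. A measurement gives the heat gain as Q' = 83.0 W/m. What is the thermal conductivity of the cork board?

k = 0.0502 W/m·K

ΣR = ΔT/Q' = |-189 − 17.5|/83.0 = 2.488 m·K/W
Known resistances:
  R'_copper = ln(0.0382/0.0342)/(2πk) = 0.1106/(2π·404) = 4.357×10^-5 m·K/W
R_cork board = ΣR − ΣR_known = 2.488 − 4.357×10^-5 = 2.488 m·K/W
ln(r₂/r₁)/(2πk) = 2.488 ⇒ k = 0.7844/(2π·2.488) = 0.0502 W/m·K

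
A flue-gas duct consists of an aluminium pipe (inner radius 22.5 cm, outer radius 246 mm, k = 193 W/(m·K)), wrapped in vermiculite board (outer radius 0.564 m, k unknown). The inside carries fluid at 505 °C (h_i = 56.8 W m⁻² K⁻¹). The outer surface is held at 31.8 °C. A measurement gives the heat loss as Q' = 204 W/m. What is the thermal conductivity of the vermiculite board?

k = 0.0572 W/m·K

ΣR = ΔT/Q' = |505 − 31.8|/204 = 2.320 m·K/W
Known resistances:
  R'_conv,in = 1/(2πr h) = 1/(2π·0.225·56.8) = 0.01245 m·K/W
  R'_aluminium = ln(0.246/0.225)/(2πk) = 0.08923/(2π·193) = 7.358×10^-5 m·K/W
R_vermiculite board = ΣR − ΣR_known = 2.320 − 0.01252 = 2.307 m·K/W
ln(r₂/r₁)/(2πk) = 2.307 ⇒ k = 0.8297/(2π·2.307) = 0.0572 W/m·K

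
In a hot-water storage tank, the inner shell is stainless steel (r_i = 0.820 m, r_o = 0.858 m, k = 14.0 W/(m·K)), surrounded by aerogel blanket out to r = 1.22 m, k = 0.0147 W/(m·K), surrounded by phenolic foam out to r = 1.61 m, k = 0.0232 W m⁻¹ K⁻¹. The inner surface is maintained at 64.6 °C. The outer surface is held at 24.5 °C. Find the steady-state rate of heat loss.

Q = 15.7 W

Resistance network (inner→outer):
  R_stainless steel = (1/0.820 − 1/0.858)/(4πk) = 0.05401/(4π·14.0) = 3.070×10^-4 K/W
  R_aerogel blanket = (1/0.858 − 1/1.22)/(4πk) = 0.3458/(4π·0.0147) = 1.872 K/W
  R_phenolic foam = (1/1.22 − 1/1.61)/(4πk) = 0.1986/(4π·0.0232) = 0.6811 K/W
ΣR = 3.070×10^-4 + 1.872 + 0.6811 = 2.553 K/W
Q = ΔT/ΣR = (64.6 °C − 24.5 °C)/2.553 = 15.7 W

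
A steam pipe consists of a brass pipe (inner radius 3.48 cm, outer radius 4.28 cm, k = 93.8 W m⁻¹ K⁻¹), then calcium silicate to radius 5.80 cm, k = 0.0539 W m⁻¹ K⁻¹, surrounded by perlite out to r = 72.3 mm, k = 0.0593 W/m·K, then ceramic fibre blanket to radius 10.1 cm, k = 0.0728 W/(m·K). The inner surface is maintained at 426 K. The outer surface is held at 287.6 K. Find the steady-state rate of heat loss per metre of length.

Resistance network (inner→outer):
  R'_brass = ln(0.0428/0.0348)/(2πk) = 0.2069/(2π·93.8) = 3.511×10^-4 m·K/W
  R'_calcium silicate = ln(0.0580/0.0428)/(2πk) = 0.3039/(2π·0.0539) = 0.8974 m·K/W
  R'_perlite = ln(0.0723/0.0580)/(2πk) = 0.2204/(2π·0.0593) = 0.5915 m·K/W
  R'_ceramic fibre blanket = ln(0.101/0.0723)/(2πk) = 0.3343/(2π·0.0728) = 0.7308 m·K/W
ΣR = 3.511×10^-4 + 0.8974 + 0.5915 + 0.7308 = 2.220 m·K/W
Q' = ΔT/ΣR = (426 K − 287.6 K)/2.220 = 62.3 W/m

Q' = 62.3 W/m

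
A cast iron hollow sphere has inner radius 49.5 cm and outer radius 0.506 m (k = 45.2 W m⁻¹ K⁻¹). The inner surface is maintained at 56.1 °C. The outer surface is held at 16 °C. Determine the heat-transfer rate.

Q = 5.19×10^5 W

Q = 4πk·ΔT/(1/r₁ − 1/r₂) = 4π × 45.2 × 40.1 / (1/0.495 − 1/0.506) = 5.19×10^5 W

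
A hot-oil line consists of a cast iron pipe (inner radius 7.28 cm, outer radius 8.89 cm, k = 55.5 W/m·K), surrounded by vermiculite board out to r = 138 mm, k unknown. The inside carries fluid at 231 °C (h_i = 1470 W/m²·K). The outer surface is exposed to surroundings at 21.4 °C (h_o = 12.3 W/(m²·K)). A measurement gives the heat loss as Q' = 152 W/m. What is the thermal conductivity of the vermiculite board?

k = 0.0545 W/m·K

ΣR = ΔT/Q' = |231 − 21.4|/152 = 1.379 m·K/W
Known resistances:
  R'_conv,in = 1/(2πr h) = 1/(2π·0.0728·1470) = 0.001487 m·K/W
  R'_cast iron = ln(0.0889/0.0728)/(2πk) = 0.1998/(2π·55.5) = 5.729×10^-4 m·K/W
  R'_conv,out = 1/(2πr h) = 1/(2π·0.138·12.3) = 0.09376 m·K/W
R_vermiculite board = ΣR − ΣR_known = 1.379 − 0.09582 = 1.283 m·K/W
ln(r₂/r₁)/(2πk) = 1.283 ⇒ k = 0.4397/(2π·1.283) = 0.0545 W/m·K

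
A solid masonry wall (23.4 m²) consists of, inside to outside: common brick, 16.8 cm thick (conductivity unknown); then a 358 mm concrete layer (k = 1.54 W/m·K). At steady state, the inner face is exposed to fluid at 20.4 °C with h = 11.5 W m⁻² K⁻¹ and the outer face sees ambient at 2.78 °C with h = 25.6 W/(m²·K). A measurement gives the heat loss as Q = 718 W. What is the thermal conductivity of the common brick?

ΣR = ΔT/Q = |20.4 − 2.78|/718 = 0.02454 K/W
Known resistances:
  R_conv,in = 1/(hA) = 1/(11.5·23.4) = 0.003716 K/W
  R_concrete = L/(kA) = 0.358/(1.54·23.4) = 0.009935 K/W
  R_conv,out = 1/(hA) = 1/(25.6·23.4) = 0.001669 K/W
R_common brick = ΣR − ΣR_known = 0.02454 − 0.01532 = 0.009220 K/W
L/(kA) = 0.009220 ⇒ k = 0.168/(0.009220·23.4) = 0.779 W/m·K

k = 0.779 W/m·K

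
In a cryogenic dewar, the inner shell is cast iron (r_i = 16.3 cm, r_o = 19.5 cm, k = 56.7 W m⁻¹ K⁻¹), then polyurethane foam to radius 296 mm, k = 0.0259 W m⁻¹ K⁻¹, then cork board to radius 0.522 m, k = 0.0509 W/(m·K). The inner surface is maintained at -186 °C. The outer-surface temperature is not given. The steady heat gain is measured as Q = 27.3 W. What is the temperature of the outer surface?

Series resistances:
  R_cast iron = (1/0.163 − 1/0.195)/(4πk) = 1.007/(4π·56.7) = 0.001413 K/W
  R_polyurethane foam = (1/0.195 − 1/0.296)/(4πk) = 1.750/(4π·0.0259) = 5.376 K/W
  R_cork board = (1/0.296 − 1/0.522)/(4πk) = 1.463/(4π·0.0509) = 2.287 K/W
ΣR = 7.664 K/W
ΔT = Q·ΣR = 27.3 × 7.664 = 209.2 K
Heat flows inward, so T_out = T_in + ΔT = -186 + 209.2 = 23.2 °C

T_out = 23.2 °C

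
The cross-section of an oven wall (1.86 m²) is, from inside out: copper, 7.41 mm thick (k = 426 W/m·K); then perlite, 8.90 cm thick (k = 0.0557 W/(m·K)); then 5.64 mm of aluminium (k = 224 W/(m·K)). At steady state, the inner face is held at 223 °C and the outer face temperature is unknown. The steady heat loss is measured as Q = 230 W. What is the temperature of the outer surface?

T_out = 25.4 °C

Sum the resistances:
  R_copper = L/(kA) = 0.00741/(426·1.86) = 9.352×10^-6 K/W
  R_perlite = L/(kA) = 0.0890/(0.0557·1.86) = 0.8591 K/W
  R_aluminium = L/(kA) = 0.00564/(224·1.86) = 1.354×10^-5 K/W
ΣR = 0.8591 K/W
ΔT = Q·ΣR = 230 × 0.8591 = 197.6 K
Heat flows outward, so T_out = T_in − ΔT = 223 − 197.6 = 25.4 °C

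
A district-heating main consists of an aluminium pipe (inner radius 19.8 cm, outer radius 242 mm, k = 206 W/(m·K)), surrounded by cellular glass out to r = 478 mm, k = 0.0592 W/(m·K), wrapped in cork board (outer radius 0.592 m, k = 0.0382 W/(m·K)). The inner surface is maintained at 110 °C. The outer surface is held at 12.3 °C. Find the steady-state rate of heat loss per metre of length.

Series thermal resistances, inner to outer:
  R'_aluminium = ln(0.242/0.198)/(2πk) = 0.2007/(2π·206) = 1.550×10^-4 m·K/W
  R'_cellular glass = ln(0.478/0.242)/(2πk) = 0.6807/(2π·0.0592) = 1.830 m·K/W
  R'_cork board = ln(0.592/0.478)/(2πk) = 0.2139/(2π·0.0382) = 0.8912 m·K/W
ΣR = 1.550×10^-4 + 1.830 + 0.8912 = 2.721 m·K/W
Q' = ΔT/ΣR = (110 °C − 12.3 °C)/2.721 = 35.9 W/m

Q' = 35.9 W/m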